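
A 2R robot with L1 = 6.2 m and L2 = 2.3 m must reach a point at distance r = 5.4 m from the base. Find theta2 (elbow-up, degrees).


cos(theta2) = (r^2 - L1^2 - L2^2) / (2*L1*L2)
cos(theta2) = (29.16 - 38.44 - 5.29) / 28.52
cos(theta2) = -0.51087
theta2 = 120.7218 degrees


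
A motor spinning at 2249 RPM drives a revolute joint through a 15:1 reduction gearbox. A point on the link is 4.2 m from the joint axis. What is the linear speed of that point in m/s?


omega_motor = 2249 * 2*pi/60 = 235.5147 rad/s
omega_joint = omega_motor / 15 = 15.701 rad/s
v = omega_joint * r = 15.701 * 4.2
= 65.9441 m/s


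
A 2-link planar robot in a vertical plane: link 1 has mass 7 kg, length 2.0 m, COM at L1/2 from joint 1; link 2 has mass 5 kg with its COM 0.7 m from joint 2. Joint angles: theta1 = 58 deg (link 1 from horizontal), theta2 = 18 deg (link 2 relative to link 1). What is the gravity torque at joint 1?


Horizontal distance from joint 1 to link-1 COM:
  x_c1 = (L1/2)*cos(t1) = 1.0 * 0.5299 = 0.5299 m
Horizontal distance from joint 1 to link-2 COM:
  x_c2 = L1*cos(t1) + Lc2*cos(t1+t2)
       = 2.0*0.5299 + 0.7*0.2419 = 1.2292 m
tau1 = m1*g*x_c1 + m2*g*x_c2
     = 7*9.81*0.5299 + 5*9.81*1.2292
     = 36.3896 + 60.2915
     = 96.681 Nm


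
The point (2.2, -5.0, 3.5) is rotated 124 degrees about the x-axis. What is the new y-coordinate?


Rotation about x-axis: y' = y*cos(theta) - z*sin(theta)
= -5.0 * -0.5592 - 3.5 * 0.829
= -0.1057


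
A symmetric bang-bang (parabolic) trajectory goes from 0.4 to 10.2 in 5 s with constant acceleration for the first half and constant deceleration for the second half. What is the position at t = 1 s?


Symmetric rest-to-rest: each phase covers (pf-p0)/2 in time T/2. 0.5*a*(T/2)^2 = (pf-p0)/2 => a = 4*(pf-p0)/T^2
a = 4*(10.2-0.4)/5^2 = 1.568
t = 1 is in the acceleration phase (t <= T/2).
p = p0 + 0.5*a*t^2 = 0.4 + 0.5*1.568*1^2
= 1.184


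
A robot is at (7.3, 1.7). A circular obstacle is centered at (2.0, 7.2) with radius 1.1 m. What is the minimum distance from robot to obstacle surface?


center_dist = sqrt((7.3-2.0)^2 + (1.7-7.2)^2)
= sqrt(28.09 + 30.25)
= 7.6381
min_dist = center_dist - radius = 7.6381 - 1.1 = 6.5381 m


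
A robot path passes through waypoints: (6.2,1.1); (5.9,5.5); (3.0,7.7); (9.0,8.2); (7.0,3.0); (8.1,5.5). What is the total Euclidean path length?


Segment lengths:
  seg1 = sqrt((-0.3)^2 + (4.4)^2) = 4.4102
  seg2 = sqrt((-2.9)^2 + (2.2)^2) = 3.6401
  seg3 = sqrt((6.0)^2 + (0.5)^2) = 6.0208
  seg4 = sqrt((-2.0)^2 + (-5.2)^2) = 5.5714
  seg5 = sqrt((1.1)^2 + (2.5)^2) = 2.7313
Total = 22.3737


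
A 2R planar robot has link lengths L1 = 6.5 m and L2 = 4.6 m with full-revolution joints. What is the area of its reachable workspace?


r_max = L1 + L2 = 11.1 m
r_min = |L1 - L2| = 1.9 m
Area = pi*(r_max^2 - r_min^2)
= pi*(123.21 - 3.61)
= pi * 119.6
= 375.7345 m^2


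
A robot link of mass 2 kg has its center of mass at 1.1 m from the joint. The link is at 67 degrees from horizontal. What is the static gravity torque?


tau = m*g*L*cos(angle)
= 2 * 9.81 * 1.1 * cos(67 deg)
= 2 * 9.81 * 1.1 * 0.3907
= 8.4328 Nm


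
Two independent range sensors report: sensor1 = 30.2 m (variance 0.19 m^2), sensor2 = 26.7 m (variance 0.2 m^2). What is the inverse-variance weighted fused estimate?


w1 = (1/var1) / (1/var1 + 1/var2)
   = 5.2632 / (5.2632 + 5.0) = 0.5128
w2 = 1 - w1 = 0.4872
fused = w1*s1 + w2*s2 = 15.4872 + 13.0077
= 28.4949 m


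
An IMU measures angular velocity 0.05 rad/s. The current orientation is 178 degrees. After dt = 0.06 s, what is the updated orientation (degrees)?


delta_theta = w * dt = 0.05 * 0.06 = 0.003 rad
= 0.1719 deg
theta_new = 178 + 0.1719 = 178.1719 deg


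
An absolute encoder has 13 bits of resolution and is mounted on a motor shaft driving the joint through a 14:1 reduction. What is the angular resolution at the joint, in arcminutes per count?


counts = 2^13 = 8192
effective counts at joint = 8192 * 14 = 114688
resolution = 360*60 / 114688
= 0.1883 arcmin/count


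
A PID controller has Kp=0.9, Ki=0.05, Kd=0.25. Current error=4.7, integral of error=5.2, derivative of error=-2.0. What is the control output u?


u = Kp*e + Ki*int(e) + Kd*de/dt
= 0.9*4.7 + 0.05*5.2 + 0.25*(-2.0)
= 4.23 + 0.26 + -0.5
= 3.99


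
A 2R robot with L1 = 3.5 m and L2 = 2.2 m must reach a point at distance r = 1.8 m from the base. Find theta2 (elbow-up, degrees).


cos(theta2) = (r^2 - L1^2 - L2^2) / (2*L1*L2)
cos(theta2) = (3.24 - 12.25 - 4.84) / 15.4
cos(theta2) = -0.899351
theta2 = 154.0728 degrees


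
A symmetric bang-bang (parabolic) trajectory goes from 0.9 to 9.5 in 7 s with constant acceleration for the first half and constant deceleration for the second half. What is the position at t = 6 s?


Symmetric rest-to-rest: each phase covers (pf-p0)/2 in time T/2. 0.5*a*(T/2)^2 = (pf-p0)/2 => a = 4*(pf-p0)/T^2
a = 4*(9.5-0.9)/7^2 = 0.702
t = 6 is in the deceleration phase (t > T/2).
p = pf - 0.5*a*(T-t)^2 = 9.5 - 0.5*0.702*1^2
= 9.149


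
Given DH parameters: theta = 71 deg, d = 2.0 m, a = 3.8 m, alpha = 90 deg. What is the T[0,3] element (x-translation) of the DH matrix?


T[0,3] = a * cos(theta)
= 3.8 * cos(71 deg)
= 3.8 * 0.3256
= 1.2372


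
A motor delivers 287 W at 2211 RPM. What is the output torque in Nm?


omega = 2211 * 2*pi/60 = 231.5354 rad/s
tau = P / omega = 287 / 231.5354
= 1.2396 Nm


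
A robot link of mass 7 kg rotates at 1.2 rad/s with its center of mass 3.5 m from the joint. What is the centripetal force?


F = m * omega^2 * r
= 7 * 1.2^2 * 3.5
= 7 * 1.44 * 3.5
= 35.28 N


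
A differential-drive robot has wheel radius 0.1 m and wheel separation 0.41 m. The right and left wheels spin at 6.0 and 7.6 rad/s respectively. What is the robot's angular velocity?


vR = r*wR = 0.1*6.0 = 0.6 m/s
vL = r*wL = 0.1*7.6 = 0.76 m/s
v = (vR+vL)/2 = 0.68 m/s
omega = (vR-vL)/L = -0.3902 rad/s
angular velocity = -0.3902 rad/s


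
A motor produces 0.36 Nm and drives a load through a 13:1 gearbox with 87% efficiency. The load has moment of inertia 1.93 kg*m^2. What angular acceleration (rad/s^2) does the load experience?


tau_out = tau_motor * N * eta
= 0.36 * 13 * 0.87 = 4.0716 Nm
alpha = tau_out / I = 4.0716 / 1.93
= 2.1096 rad/s^2


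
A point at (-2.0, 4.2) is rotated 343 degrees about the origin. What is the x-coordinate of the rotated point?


x' = x*cos(theta) - y*sin(theta)
cos(343 deg) = 0.9563, sin(343 deg) = -0.2924
x' = -2.0 * 0.9563 - 4.2 * -0.2924
= -1.9126 - -1.228
= -0.6846


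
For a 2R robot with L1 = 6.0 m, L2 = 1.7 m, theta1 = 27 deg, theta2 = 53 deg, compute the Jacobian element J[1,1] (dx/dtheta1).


J[1,1] = -L1*sin(t1) - L2*sin(t1+t2)
= -6.0*sin(27) - 1.7*sin(80)
= -4.3981


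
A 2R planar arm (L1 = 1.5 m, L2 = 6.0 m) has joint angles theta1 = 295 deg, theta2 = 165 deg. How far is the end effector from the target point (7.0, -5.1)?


End effector via forward kinematics:
x = L1*cos(t1) + L2*cos(t1+t2) = -0.408
y = L1*sin(t1) + L2*sin(t1+t2) = 4.5494
Distance to target:
d = sqrt((7.0 - -0.408)^2 + (-5.1 - 4.5494)^2)
= sqrt(54.8779 + 93.1106)
= 12.1651 m


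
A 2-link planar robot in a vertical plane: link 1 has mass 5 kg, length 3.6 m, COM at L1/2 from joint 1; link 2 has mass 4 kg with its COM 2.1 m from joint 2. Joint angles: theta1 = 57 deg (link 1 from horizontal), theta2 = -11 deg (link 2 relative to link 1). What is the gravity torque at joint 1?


Horizontal distance from joint 1 to link-1 COM:
  x_c1 = (L1/2)*cos(t1) = 1.8 * 0.5446 = 0.9804 m
Horizontal distance from joint 1 to link-2 COM:
  x_c2 = L1*cos(t1) + Lc2*cos(t1+t2)
       = 3.6*0.5446 + 2.1*0.6947 = 3.4195 m
tau1 = m1*g*x_c1 + m2*g*x_c2
     = 5*9.81*0.9804 + 4*9.81*3.4195
     = 48.0862 + 134.1805
     = 182.2667 Nm


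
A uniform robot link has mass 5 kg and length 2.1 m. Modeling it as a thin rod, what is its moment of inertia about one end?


I = (1/3) * m * L^2
= (1/3) * 5 * 2.1^2
= 0.333333 * 5 * 4.41
= 7.35 kg*m^2


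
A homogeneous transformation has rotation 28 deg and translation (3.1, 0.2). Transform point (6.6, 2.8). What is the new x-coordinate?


x' = cos(theta)*px - sin(theta)*py + tx
= 0.8829*6.6 - 0.4695*2.8 + 3.1
= 7.6129


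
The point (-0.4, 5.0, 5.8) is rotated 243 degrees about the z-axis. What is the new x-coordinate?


Rotation about z-axis: x' = x*cos(theta) - y*sin(theta)
= -0.4 * -0.454 - 5.0 * -0.891
= 4.6366


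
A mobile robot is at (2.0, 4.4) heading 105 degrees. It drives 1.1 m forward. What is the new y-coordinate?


y_new = y0 + d*sin(theta)
= 4.4 + 1.1*sin(105)
= 4.4 + 1.0625
= 5.4625


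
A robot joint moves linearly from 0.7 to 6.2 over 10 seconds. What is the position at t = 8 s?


s = t/T = 8/10 = 0.8
p(t) = p0 + (pf-p0)*s
= 0.7 + (6.2 - 0.7) * 0.8
= 5.1


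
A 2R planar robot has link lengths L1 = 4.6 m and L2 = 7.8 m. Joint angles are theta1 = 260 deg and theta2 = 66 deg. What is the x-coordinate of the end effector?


Convert angles to radians: theta1 = 4.5379, theta2 = 1.1519
x = L1*cos(theta1) + L2*cos(theta1+theta2)
x = -0.7988 + 6.4665
x = 5.6677


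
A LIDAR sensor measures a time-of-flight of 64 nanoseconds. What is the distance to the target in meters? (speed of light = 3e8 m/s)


tof = 64 ns = 6.4e-08 s
dist = c * tof / 2
= 3e8 * 6.4e-08 / 2
= 9.6 m


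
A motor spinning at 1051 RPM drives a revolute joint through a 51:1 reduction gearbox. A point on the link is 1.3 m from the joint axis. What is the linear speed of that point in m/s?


omega_motor = 1051 * 2*pi/60 = 110.0605 rad/s
omega_joint = omega_motor / 51 = 2.158 rad/s
v = omega_joint * r = 2.158 * 1.3
= 2.8055 m/s


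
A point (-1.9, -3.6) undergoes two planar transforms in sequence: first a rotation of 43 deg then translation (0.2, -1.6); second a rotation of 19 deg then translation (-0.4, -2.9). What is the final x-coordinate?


After transform 1:
x1 = cos(43)*-1.9 - sin(43)*-3.6 + 0.2 = 1.2656
y1 = sin(43)*-1.9 + cos(43)*-3.6 + -1.6 = -5.5287
After transform 2:
x2 = cos(19)*1.2656 - sin(19)*-5.5287 + -0.4
= 2.5966


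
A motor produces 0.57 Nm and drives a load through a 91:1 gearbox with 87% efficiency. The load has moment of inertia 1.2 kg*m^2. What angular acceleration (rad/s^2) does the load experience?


tau_out = tau_motor * N * eta
= 0.57 * 91 * 0.87 = 45.1269 Nm
alpha = tau_out / I = 45.1269 / 1.2
= 37.6058 rad/s^2


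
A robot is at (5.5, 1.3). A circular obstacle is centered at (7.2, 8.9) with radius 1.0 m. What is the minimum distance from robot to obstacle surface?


center_dist = sqrt((5.5-7.2)^2 + (1.3-8.9)^2)
= sqrt(2.89 + 57.76)
= 7.7878
min_dist = center_dist - radius = 7.7878 - 1.0 = 6.7878 m


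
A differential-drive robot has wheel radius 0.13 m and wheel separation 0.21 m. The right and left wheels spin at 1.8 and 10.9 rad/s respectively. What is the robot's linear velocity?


vR = r*wR = 0.13*1.8 = 0.234 m/s
vL = r*wL = 0.13*10.9 = 1.417 m/s
v = (vR+vL)/2 = 0.8255 m/s
omega = (vR-vL)/L = -5.6333 rad/s
linear velocity = 0.8255 m/s


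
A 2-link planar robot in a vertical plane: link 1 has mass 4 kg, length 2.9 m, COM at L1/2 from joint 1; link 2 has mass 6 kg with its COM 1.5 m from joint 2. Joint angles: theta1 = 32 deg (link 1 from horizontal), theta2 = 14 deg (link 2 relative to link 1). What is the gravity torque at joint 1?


Horizontal distance from joint 1 to link-1 COM:
  x_c1 = (L1/2)*cos(t1) = 1.45 * 0.848 = 1.2297 m
Horizontal distance from joint 1 to link-2 COM:
  x_c2 = L1*cos(t1) + Lc2*cos(t1+t2)
       = 2.9*0.848 + 1.5*0.6947 = 3.5013 m
tau1 = m1*g*x_c1 + m2*g*x_c2
     = 4*9.81*1.2297 + 6*9.81*3.5013
     = 48.2522 + 206.0881
     = 254.3403 Nm


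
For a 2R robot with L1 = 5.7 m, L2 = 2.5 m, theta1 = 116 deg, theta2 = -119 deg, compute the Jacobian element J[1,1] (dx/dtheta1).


J[1,1] = -L1*sin(t1) - L2*sin(t1+t2)
= -5.7*sin(116) - 2.5*sin(-3)
= -4.9923


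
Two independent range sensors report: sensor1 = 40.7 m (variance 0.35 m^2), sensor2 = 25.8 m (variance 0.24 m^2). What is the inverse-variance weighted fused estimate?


w1 = (1/var1) / (1/var1 + 1/var2)
   = 2.8571 / (2.8571 + 4.1667) = 0.4068
w2 = 1 - w1 = 0.5932
fused = w1*s1 + w2*s2 = 16.5559 + 15.3051
= 31.861 m


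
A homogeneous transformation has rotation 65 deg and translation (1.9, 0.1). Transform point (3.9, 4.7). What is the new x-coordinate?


x' = cos(theta)*px - sin(theta)*py + tx
= 0.4226*3.9 - 0.9063*4.7 + 1.9
= -0.7114


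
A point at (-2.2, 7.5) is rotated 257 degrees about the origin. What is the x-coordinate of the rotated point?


x' = x*cos(theta) - y*sin(theta)
cos(257 deg) = -0.225, sin(257 deg) = -0.9744
x' = -2.2 * -0.225 - 7.5 * -0.9744
= 0.4949 - -7.3078
= 7.8027


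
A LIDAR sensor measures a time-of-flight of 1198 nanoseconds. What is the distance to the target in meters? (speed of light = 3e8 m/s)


tof = 1198 ns = 1.198e-06 s
dist = c * tof / 2
= 3e8 * 1.198e-06 / 2
= 179.7 m


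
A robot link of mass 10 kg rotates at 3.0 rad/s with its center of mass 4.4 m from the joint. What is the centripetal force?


F = m * omega^2 * r
= 10 * 3.0^2 * 4.4
= 10 * 9.0 * 4.4
= 396.0 N


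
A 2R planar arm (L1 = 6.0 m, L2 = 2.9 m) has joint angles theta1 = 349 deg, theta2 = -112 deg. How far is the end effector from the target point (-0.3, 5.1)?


End effector via forward kinematics:
x = L1*cos(t1) + L2*cos(t1+t2) = 4.3103
y = L1*sin(t1) + L2*sin(t1+t2) = -3.577
Distance to target:
d = sqrt((-0.3 - 4.3103)^2 + (5.1 - -3.577)^2)
= sqrt(21.255 + 75.2903)
= 9.8257 m


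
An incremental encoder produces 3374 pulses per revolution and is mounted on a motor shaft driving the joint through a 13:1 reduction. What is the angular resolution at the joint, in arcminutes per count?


counts per rev = 3374
effective counts at joint = 3374 * 13 = 43862
resolution = 360*60 / 43862
= 0.4925 arcmin/count


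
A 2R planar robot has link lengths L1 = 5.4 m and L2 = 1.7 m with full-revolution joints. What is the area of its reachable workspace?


r_max = L1 + L2 = 7.1 m
r_min = |L1 - L2| = 3.7 m
Area = pi*(r_max^2 - r_min^2)
= pi*(50.41 - 13.69)
= pi * 36.72
= 115.3593 m^2


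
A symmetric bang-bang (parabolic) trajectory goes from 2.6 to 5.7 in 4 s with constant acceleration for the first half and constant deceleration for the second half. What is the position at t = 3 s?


Symmetric rest-to-rest: each phase covers (pf-p0)/2 in time T/2. 0.5*a*(T/2)^2 = (pf-p0)/2 => a = 4*(pf-p0)/T^2
a = 4*(5.7-2.6)/4^2 = 0.775
t = 3 is in the deceleration phase (t > T/2).
p = pf - 0.5*a*(T-t)^2 = 5.7 - 0.5*0.775*1^2
= 5.3125


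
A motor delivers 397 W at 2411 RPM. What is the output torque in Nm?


omega = 2411 * 2*pi/60 = 252.4793 rad/s
tau = P / omega = 397 / 252.4793
= 1.5724 Nm


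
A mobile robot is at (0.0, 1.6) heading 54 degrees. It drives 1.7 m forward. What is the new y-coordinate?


y_new = y0 + d*sin(theta)
= 1.6 + 1.7*sin(54)
= 1.6 + 1.3753
= 2.9753


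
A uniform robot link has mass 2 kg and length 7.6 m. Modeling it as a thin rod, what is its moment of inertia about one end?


I = (1/3) * m * L^2
= (1/3) * 2 * 7.6^2
= 0.333333 * 2 * 57.76
= 38.5067 kg*m^2


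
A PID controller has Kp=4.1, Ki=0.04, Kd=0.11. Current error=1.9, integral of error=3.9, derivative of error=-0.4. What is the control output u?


u = Kp*e + Ki*int(e) + Kd*de/dt
= 4.1*1.9 + 0.04*3.9 + 0.11*(-0.4)
= 7.79 + 0.156 + -0.044
= 7.902


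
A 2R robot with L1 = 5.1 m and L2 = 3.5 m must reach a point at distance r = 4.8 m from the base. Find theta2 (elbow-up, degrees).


cos(theta2) = (r^2 - L1^2 - L2^2) / (2*L1*L2)
cos(theta2) = (23.04 - 26.01 - 12.25) / 35.7
cos(theta2) = -0.426331
theta2 = 115.2349 degrees


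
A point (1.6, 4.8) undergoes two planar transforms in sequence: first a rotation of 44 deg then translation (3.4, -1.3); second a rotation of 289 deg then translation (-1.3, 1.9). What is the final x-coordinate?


After transform 1:
x1 = cos(44)*1.6 - sin(44)*4.8 + 3.4 = 1.2166
y1 = sin(44)*1.6 + cos(44)*4.8 + -1.3 = 3.2643
After transform 2:
x2 = cos(289)*1.2166 - sin(289)*3.2643 + -1.3
= 2.1825


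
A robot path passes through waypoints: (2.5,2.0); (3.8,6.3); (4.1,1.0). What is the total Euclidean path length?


Segment lengths:
  seg1 = sqrt((1.3)^2 + (4.3)^2) = 4.4922
  seg2 = sqrt((0.3)^2 + (-5.3)^2) = 5.3085
Total = 9.8007


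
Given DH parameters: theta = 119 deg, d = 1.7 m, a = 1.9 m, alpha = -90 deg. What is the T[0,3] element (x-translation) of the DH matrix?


T[0,3] = a * cos(theta)
= 1.9 * cos(119 deg)
= 1.9 * -0.4848
= -0.9211


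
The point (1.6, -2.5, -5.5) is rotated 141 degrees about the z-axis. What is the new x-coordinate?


Rotation about z-axis: x' = x*cos(theta) - y*sin(theta)
= 1.6 * -0.7771 - -2.5 * 0.6293
= 0.3299


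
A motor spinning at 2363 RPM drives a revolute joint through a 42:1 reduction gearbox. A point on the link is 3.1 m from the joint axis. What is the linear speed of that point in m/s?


omega_motor = 2363 * 2*pi/60 = 247.4528 rad/s
omega_joint = omega_motor / 42 = 5.8917 rad/s
v = omega_joint * r = 5.8917 * 3.1
= 18.2644 m/s


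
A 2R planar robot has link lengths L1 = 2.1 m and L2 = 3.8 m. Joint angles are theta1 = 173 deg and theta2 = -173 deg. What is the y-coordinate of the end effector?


Convert angles to radians: theta1 = 3.0194, theta2 = -3.0194
y = L1*sin(theta1) + L2*sin(theta1+theta2)
y = 0.2559 + 0.0
y = 0.2559


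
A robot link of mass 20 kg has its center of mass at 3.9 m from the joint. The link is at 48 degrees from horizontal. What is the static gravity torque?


tau = m*g*L*cos(angle)
= 20 * 9.81 * 3.9 * cos(48 deg)
= 20 * 9.81 * 3.9 * 0.6691
= 512.0054 Nm


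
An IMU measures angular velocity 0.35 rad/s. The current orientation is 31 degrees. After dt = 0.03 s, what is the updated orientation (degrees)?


delta_theta = w * dt = 0.35 * 0.03 = 0.0105 rad
= 0.6016 deg
theta_new = 31 + 0.6016 = 31.6016 deg


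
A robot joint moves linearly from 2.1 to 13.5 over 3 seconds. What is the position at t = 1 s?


s = t/T = 1/3 = 0.3333
p(t) = p0 + (pf-p0)*s
= 2.1 + (13.5 - 2.1) * 0.3333
= 5.9


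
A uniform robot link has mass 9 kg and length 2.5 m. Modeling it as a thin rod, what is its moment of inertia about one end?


I = (1/3) * m * L^2
= (1/3) * 9 * 2.5^2
= 0.333333 * 9 * 6.25
= 18.75 kg*m^2


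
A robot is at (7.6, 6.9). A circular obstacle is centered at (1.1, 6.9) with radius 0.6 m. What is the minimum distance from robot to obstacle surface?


center_dist = sqrt((7.6-1.1)^2 + (6.9-6.9)^2)
= sqrt(42.25 + 0.0)
= 6.5
min_dist = center_dist - radius = 6.5 - 0.6 = 5.9 m


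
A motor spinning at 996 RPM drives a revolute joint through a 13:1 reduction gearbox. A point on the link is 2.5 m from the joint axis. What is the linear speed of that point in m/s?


omega_motor = 996 * 2*pi/60 = 104.3009 rad/s
omega_joint = omega_motor / 13 = 8.0231 rad/s
v = omega_joint * r = 8.0231 * 2.5
= 20.0579 m/s


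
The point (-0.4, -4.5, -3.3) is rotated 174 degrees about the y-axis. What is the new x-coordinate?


Rotation about y-axis: x' = x*cos(theta) + z*sin(theta)
= -0.4 * -0.9945 + -3.3 * 0.1045
= 0.0529


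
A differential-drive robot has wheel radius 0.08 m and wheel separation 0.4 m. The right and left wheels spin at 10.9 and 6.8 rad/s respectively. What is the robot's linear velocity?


vR = r*wR = 0.08*10.9 = 0.872 m/s
vL = r*wL = 0.08*6.8 = 0.544 m/s
v = (vR+vL)/2 = 0.708 m/s
omega = (vR-vL)/L = 0.82 rad/s
linear velocity = 0.708 m/s


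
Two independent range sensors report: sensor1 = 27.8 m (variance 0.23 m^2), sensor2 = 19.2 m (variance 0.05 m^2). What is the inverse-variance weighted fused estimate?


w1 = (1/var1) / (1/var1 + 1/var2)
   = 4.3478 / (4.3478 + 20.0) = 0.1786
w2 = 1 - w1 = 0.8214
fused = w1*s1 + w2*s2 = 4.9643 + 15.7714
= 20.7357 m


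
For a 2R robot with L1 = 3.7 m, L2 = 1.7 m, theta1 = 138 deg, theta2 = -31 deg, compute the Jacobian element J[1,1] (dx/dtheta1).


J[1,1] = -L1*sin(t1) - L2*sin(t1+t2)
= -3.7*sin(138) - 1.7*sin(107)
= -4.1015


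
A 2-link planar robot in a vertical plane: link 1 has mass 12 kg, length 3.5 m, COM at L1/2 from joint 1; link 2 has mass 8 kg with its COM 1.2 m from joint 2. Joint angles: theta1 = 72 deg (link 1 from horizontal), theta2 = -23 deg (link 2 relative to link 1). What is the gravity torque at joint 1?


Horizontal distance from joint 1 to link-1 COM:
  x_c1 = (L1/2)*cos(t1) = 1.75 * 0.309 = 0.5408 m
Horizontal distance from joint 1 to link-2 COM:
  x_c2 = L1*cos(t1) + Lc2*cos(t1+t2)
       = 3.5*0.309 + 1.2*0.6561 = 1.8688 m
tau1 = m1*g*x_c1 + m2*g*x_c2
     = 12*9.81*0.5408 + 8*9.81*1.8688
     = 63.6606 + 146.6658
     = 210.3264 Nm


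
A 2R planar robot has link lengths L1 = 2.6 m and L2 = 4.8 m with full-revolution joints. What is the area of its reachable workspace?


r_max = L1 + L2 = 7.4 m
r_min = |L1 - L2| = 2.2 m
Area = pi*(r_max^2 - r_min^2)
= pi*(54.76 - 4.84)
= pi * 49.92
= 156.8283 m^2


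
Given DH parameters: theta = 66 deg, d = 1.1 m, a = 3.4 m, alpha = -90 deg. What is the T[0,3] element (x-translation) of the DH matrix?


T[0,3] = a * cos(theta)
= 3.4 * cos(66 deg)
= 3.4 * 0.4067
= 1.3829


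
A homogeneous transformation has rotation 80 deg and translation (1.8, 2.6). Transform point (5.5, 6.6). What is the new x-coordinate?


x' = cos(theta)*px - sin(theta)*py + tx
= 0.1736*5.5 - 0.9848*6.6 + 1.8
= -3.7447


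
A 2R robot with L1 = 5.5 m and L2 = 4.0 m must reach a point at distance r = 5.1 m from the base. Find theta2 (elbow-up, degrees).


cos(theta2) = (r^2 - L1^2 - L2^2) / (2*L1*L2)
cos(theta2) = (26.01 - 30.25 - 16.0) / 44.0
cos(theta2) = -0.46
theta2 = 117.3871 degrees


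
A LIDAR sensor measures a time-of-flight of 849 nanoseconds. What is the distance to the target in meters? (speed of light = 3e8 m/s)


tof = 849 ns = 8.49e-07 s
dist = c * tof / 2
= 3e8 * 8.49e-07 / 2
= 127.35 m


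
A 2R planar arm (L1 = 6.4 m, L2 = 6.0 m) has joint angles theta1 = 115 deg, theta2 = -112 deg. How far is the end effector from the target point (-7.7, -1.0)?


End effector via forward kinematics:
x = L1*cos(t1) + L2*cos(t1+t2) = 3.287
y = L1*sin(t1) + L2*sin(t1+t2) = 6.1144
Distance to target:
d = sqrt((-7.7 - 3.287)^2 + (-1.0 - 6.1144)^2)
= sqrt(120.7146 + 50.6145)
= 13.0893 m


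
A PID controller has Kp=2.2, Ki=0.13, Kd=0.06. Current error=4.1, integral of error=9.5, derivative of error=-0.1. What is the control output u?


u = Kp*e + Ki*int(e) + Kd*de/dt
= 2.2*4.1 + 0.13*9.5 + 0.06*(-0.1)
= 9.02 + 1.235 + -0.006
= 10.249


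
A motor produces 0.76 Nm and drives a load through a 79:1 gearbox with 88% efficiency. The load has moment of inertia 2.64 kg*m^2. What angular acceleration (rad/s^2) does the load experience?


tau_out = tau_motor * N * eta
= 0.76 * 79 * 0.88 = 52.8352 Nm
alpha = tau_out / I = 52.8352 / 2.64
= 20.0133 rad/s^2


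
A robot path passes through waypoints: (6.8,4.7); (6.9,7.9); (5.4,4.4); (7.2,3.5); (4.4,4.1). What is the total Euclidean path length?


Segment lengths:
  seg1 = sqrt((0.1)^2 + (3.2)^2) = 3.2016
  seg2 = sqrt((-1.5)^2 + (-3.5)^2) = 3.8079
  seg3 = sqrt((1.8)^2 + (-0.9)^2) = 2.0125
  seg4 = sqrt((-2.8)^2 + (0.6)^2) = 2.8636
Total = 11.8855


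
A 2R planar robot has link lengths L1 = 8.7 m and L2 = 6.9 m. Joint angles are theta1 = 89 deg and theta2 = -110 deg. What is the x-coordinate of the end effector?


Convert angles to radians: theta1 = 1.5533, theta2 = -1.9199
x = L1*cos(theta1) + L2*cos(theta1+theta2)
x = 0.1518 + 6.4417
x = 6.5935


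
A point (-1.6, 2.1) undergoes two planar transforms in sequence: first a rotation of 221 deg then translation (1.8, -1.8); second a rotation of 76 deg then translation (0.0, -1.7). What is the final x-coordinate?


After transform 1:
x1 = cos(221)*-1.6 - sin(221)*2.1 + 1.8 = 4.3853
y1 = sin(221)*-1.6 + cos(221)*2.1 + -1.8 = -2.3352
After transform 2:
x2 = cos(76)*4.3853 - sin(76)*-2.3352 + 0.0
= 3.3267


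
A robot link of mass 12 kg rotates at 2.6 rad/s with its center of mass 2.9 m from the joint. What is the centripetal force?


F = m * omega^2 * r
= 12 * 2.6^2 * 2.9
= 12 * 6.76 * 2.9
= 235.248 N


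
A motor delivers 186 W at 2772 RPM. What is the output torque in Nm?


omega = 2772 * 2*pi/60 = 290.2832 rad/s
tau = P / omega = 186 / 290.2832
= 0.6408 Nm


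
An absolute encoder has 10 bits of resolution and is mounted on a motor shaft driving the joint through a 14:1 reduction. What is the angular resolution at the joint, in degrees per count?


counts = 2^10 = 1024
effective counts at joint = 1024 * 14 = 14336
resolution = 360 / 14336
= 0.0251 deg/count


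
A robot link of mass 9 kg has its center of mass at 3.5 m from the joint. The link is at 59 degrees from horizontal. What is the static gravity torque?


tau = m*g*L*cos(angle)
= 9 * 9.81 * 3.5 * cos(59 deg)
= 9 * 9.81 * 3.5 * 0.515
= 159.1545 Nm


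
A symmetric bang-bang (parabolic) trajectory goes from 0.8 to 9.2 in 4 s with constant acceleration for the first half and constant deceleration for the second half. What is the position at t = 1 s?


Symmetric rest-to-rest: each phase covers (pf-p0)/2 in time T/2. 0.5*a*(T/2)^2 = (pf-p0)/2 => a = 4*(pf-p0)/T^2
a = 4*(9.2-0.8)/4^2 = 2.1
t = 1 is in the acceleration phase (t <= T/2).
p = p0 + 0.5*a*t^2 = 0.8 + 0.5*2.1*1^2
= 1.85


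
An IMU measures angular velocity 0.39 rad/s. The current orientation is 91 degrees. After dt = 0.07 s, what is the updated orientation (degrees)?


delta_theta = w * dt = 0.39 * 0.07 = 0.0273 rad
= 1.5642 deg
theta_new = 91 + 1.5642 = 92.5642 deg


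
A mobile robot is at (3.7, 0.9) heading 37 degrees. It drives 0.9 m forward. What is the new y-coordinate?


y_new = y0 + d*sin(theta)
= 0.9 + 0.9*sin(37)
= 0.9 + 0.5416
= 1.4416


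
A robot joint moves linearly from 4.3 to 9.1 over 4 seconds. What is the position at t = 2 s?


s = t/T = 2/4 = 0.5
p(t) = p0 + (pf-p0)*s
= 4.3 + (9.1 - 4.3) * 0.5
= 6.7


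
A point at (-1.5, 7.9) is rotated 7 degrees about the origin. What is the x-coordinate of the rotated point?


x' = x*cos(theta) - y*sin(theta)
cos(7 deg) = 0.9925, sin(7 deg) = 0.1219
x' = -1.5 * 0.9925 - 7.9 * 0.1219
= -1.4888 - 0.9628
= -2.4516


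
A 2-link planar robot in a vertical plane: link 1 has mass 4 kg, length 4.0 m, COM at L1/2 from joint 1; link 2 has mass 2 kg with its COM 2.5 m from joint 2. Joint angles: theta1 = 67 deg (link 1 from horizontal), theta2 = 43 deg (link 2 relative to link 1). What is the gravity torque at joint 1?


Horizontal distance from joint 1 to link-1 COM:
  x_c1 = (L1/2)*cos(t1) = 2.0 * 0.3907 = 0.7815 m
Horizontal distance from joint 1 to link-2 COM:
  x_c2 = L1*cos(t1) + Lc2*cos(t1+t2)
       = 4.0*0.3907 + 2.5*-0.342 = 0.7079 m
tau1 = m1*g*x_c1 + m2*g*x_c2
     = 4*9.81*0.7815 + 2*9.81*0.7079
     = 30.6646 + 13.8885
     = 44.5531 Nm


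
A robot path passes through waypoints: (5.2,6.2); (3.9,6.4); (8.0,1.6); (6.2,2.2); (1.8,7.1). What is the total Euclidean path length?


Segment lengths:
  seg1 = sqrt((-1.3)^2 + (0.2)^2) = 1.3153
  seg2 = sqrt((4.1)^2 + (-4.8)^2) = 6.3127
  seg3 = sqrt((-1.8)^2 + (0.6)^2) = 1.8974
  seg4 = sqrt((-4.4)^2 + (4.9)^2) = 6.5856
Total = 16.1109


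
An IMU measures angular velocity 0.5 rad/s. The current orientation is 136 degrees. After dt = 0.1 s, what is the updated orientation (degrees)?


delta_theta = w * dt = 0.5 * 0.1 = 0.05 rad
= 2.8648 deg
theta_new = 136 + 2.8648 = 138.8648 deg


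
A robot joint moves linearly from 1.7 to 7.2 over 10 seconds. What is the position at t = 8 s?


s = t/T = 8/10 = 0.8
p(t) = p0 + (pf-p0)*s
= 1.7 + (7.2 - 1.7) * 0.8
= 6.1


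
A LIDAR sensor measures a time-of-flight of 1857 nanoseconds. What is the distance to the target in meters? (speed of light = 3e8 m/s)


tof = 1857 ns = 1.857e-06 s
dist = c * tof / 2
= 3e8 * 1.857e-06 / 2
= 278.55 m


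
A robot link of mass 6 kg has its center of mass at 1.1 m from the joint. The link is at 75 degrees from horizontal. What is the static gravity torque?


tau = m*g*L*cos(angle)
= 6 * 9.81 * 1.1 * cos(75 deg)
= 6 * 9.81 * 1.1 * 0.2588
= 16.7575 Nm


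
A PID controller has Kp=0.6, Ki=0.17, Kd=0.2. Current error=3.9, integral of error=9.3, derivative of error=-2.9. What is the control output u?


u = Kp*e + Ki*int(e) + Kd*de/dt
= 0.6*3.9 + 0.17*9.3 + 0.2*(-2.9)
= 2.34 + 1.581 + -0.58
= 3.341


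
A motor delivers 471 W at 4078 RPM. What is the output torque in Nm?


omega = 4078 * 2*pi/60 = 427.0472 rad/s
tau = P / omega = 471 / 427.0472
= 1.1029 Nm


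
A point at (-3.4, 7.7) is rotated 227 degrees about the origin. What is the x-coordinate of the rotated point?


x' = x*cos(theta) - y*sin(theta)
cos(227 deg) = -0.682, sin(227 deg) = -0.7314
x' = -3.4 * -0.682 - 7.7 * -0.7314
= 2.3188 - -5.6314
= 7.9502


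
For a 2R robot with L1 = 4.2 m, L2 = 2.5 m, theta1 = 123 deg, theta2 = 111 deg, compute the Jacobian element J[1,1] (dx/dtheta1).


J[1,1] = -L1*sin(t1) - L2*sin(t1+t2)
= -4.2*sin(123) - 2.5*sin(234)
= -1.4999


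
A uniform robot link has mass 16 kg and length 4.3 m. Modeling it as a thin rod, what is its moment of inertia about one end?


I = (1/3) * m * L^2
= (1/3) * 16 * 4.3^2
= 0.333333 * 16 * 18.49
= 98.6133 kg*m^2


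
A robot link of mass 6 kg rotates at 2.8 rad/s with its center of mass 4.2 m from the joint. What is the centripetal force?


F = m * omega^2 * r
= 6 * 2.8^2 * 4.2
= 6 * 7.84 * 4.2
= 197.568 N


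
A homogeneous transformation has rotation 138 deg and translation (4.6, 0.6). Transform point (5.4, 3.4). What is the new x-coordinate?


x' = cos(theta)*px - sin(theta)*py + tx
= -0.7431*5.4 - 0.6691*3.4 + 4.6
= -1.688


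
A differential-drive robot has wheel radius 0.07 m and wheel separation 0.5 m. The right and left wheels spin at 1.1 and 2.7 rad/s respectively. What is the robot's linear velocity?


vR = r*wR = 0.07*1.1 = 0.077 m/s
vL = r*wL = 0.07*2.7 = 0.189 m/s
v = (vR+vL)/2 = 0.133 m/s
omega = (vR-vL)/L = -0.224 rad/s
linear velocity = 0.133 m/s


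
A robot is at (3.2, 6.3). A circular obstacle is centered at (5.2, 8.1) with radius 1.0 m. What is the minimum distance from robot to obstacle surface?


center_dist = sqrt((3.2-5.2)^2 + (6.3-8.1)^2)
= sqrt(4.0 + 3.24)
= 2.6907
min_dist = center_dist - radius = 2.6907 - 1.0 = 1.6907 m


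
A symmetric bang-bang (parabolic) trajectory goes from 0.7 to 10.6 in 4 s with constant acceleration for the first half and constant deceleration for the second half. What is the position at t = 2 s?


Symmetric rest-to-rest: each phase covers (pf-p0)/2 in time T/2. 0.5*a*(T/2)^2 = (pf-p0)/2 => a = 4*(pf-p0)/T^2
a = 4*(10.6-0.7)/4^2 = 2.475
t = 2 is in the acceleration phase (t <= T/2).
p = p0 + 0.5*a*t^2 = 0.7 + 0.5*2.475*2^2
= 5.65


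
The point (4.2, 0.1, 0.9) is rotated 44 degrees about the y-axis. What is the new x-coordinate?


Rotation about y-axis: x' = x*cos(theta) + z*sin(theta)
= 4.2 * 0.7193 + 0.9 * 0.6947
= 3.6464


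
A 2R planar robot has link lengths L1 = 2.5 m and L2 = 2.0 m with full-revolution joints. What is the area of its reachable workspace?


r_max = L1 + L2 = 4.5 m
r_min = |L1 - L2| = 0.5 m
Area = pi*(r_max^2 - r_min^2)
= pi*(20.25 - 0.25)
= pi * 20.0
= 62.8319 m^2


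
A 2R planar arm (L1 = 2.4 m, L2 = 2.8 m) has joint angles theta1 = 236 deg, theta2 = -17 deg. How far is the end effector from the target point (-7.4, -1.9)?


End effector via forward kinematics:
x = L1*cos(t1) + L2*cos(t1+t2) = -3.5181
y = L1*sin(t1) + L2*sin(t1+t2) = -3.7518
Distance to target:
d = sqrt((-7.4 - -3.5181)^2 + (-1.9 - -3.7518)^2)
= sqrt(15.0694 + 3.4291)
= 4.301 m


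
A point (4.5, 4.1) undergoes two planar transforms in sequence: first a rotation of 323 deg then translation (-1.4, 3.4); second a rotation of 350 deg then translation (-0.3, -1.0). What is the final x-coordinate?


After transform 1:
x1 = cos(323)*4.5 - sin(323)*4.1 + -1.4 = 4.6613
y1 = sin(323)*4.5 + cos(323)*4.1 + 3.4 = 3.9662
After transform 2:
x2 = cos(350)*4.6613 - sin(350)*3.9662 + -0.3
= 4.9792


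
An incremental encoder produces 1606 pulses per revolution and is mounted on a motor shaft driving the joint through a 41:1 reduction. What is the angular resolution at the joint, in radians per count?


counts per rev = 1606
effective counts at joint = 1606 * 41 = 65846
resolution = 2*pi / 65846
= 9.5422e-05 rad/count


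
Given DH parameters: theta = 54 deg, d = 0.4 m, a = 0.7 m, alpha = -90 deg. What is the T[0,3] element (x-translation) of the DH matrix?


T[0,3] = a * cos(theta)
= 0.7 * cos(54 deg)
= 0.7 * 0.5878
= 0.4114


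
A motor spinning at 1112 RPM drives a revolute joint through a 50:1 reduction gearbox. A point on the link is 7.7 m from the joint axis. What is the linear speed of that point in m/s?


omega_motor = 1112 * 2*pi/60 = 116.4484 rad/s
omega_joint = omega_motor / 50 = 2.329 rad/s
v = omega_joint * r = 2.329 * 7.7
= 17.933 m/s


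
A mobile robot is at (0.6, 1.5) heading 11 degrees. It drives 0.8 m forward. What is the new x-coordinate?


x_new = x0 + d*cos(theta)
= 0.6 + 0.8*cos(11)
= 0.6 + 0.7853
= 1.3853


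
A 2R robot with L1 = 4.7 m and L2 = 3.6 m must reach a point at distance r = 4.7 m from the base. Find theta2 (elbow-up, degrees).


cos(theta2) = (r^2 - L1^2 - L2^2) / (2*L1*L2)
cos(theta2) = (22.09 - 22.09 - 12.96) / 33.84
cos(theta2) = -0.382979
theta2 = 112.5183 degrees


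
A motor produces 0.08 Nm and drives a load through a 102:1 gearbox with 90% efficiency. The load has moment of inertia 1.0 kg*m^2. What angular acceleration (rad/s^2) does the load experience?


tau_out = tau_motor * N * eta
= 0.08 * 102 * 0.9 = 7.344 Nm
alpha = tau_out / I = 7.344 / 1.0
= 7.344 rad/s^2


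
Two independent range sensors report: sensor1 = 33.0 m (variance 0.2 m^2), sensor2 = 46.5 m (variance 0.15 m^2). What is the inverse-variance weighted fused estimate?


w1 = (1/var1) / (1/var1 + 1/var2)
   = 5.0 / (5.0 + 6.6667) = 0.4286
w2 = 1 - w1 = 0.5714
fused = w1*s1 + w2*s2 = 14.1429 + 26.5714
= 40.7143 m


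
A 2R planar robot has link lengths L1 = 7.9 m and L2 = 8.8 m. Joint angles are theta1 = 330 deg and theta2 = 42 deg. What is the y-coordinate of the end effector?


Convert angles to radians: theta1 = 5.7596, theta2 = 0.733
y = L1*sin(theta1) + L2*sin(theta1+theta2)
y = -3.95 + 1.8296
y = -2.1204


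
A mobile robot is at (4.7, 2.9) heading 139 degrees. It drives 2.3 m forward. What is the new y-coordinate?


y_new = y0 + d*sin(theta)
= 2.9 + 2.3*sin(139)
= 2.9 + 1.5089
= 4.4089


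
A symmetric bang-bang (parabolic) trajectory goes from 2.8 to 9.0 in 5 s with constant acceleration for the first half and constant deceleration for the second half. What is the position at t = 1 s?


Symmetric rest-to-rest: each phase covers (pf-p0)/2 in time T/2. 0.5*a*(T/2)^2 = (pf-p0)/2 => a = 4*(pf-p0)/T^2
a = 4*(9.0-2.8)/5^2 = 0.992
t = 1 is in the acceleration phase (t <= T/2).
p = p0 + 0.5*a*t^2 = 2.8 + 0.5*0.992*1^2
= 3.296


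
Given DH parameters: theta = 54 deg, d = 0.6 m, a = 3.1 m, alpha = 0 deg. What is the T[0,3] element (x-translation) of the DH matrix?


T[0,3] = a * cos(theta)
= 3.1 * cos(54 deg)
= 3.1 * 0.5878
= 1.8221


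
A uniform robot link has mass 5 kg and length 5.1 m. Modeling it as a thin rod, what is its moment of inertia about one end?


I = (1/3) * m * L^2
= (1/3) * 5 * 5.1^2
= 0.333333 * 5 * 26.01
= 43.35 kg*m^2


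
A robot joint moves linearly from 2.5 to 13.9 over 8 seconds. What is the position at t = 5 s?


s = t/T = 5/8 = 0.625
p(t) = p0 + (pf-p0)*s
= 2.5 + (13.9 - 2.5) * 0.625
= 9.625


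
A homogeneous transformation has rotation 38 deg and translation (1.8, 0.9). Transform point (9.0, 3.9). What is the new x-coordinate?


x' = cos(theta)*px - sin(theta)*py + tx
= 0.788*9.0 - 0.6157*3.9 + 1.8
= 6.491


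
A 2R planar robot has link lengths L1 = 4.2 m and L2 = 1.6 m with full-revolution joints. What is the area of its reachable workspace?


r_max = L1 + L2 = 5.8 m
r_min = |L1 - L2| = 2.6 m
Area = pi*(r_max^2 - r_min^2)
= pi*(33.64 - 6.76)
= pi * 26.88
= 84.446 m^2


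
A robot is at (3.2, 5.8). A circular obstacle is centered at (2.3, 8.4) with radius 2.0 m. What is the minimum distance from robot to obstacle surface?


center_dist = sqrt((3.2-2.3)^2 + (5.8-8.4)^2)
= sqrt(0.81 + 6.76)
= 2.7514
min_dist = center_dist - radius = 2.7514 - 2.0 = 0.7514 m


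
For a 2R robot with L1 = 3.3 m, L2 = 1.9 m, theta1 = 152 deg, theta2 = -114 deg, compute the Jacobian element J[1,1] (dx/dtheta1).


J[1,1] = -L1*sin(t1) - L2*sin(t1+t2)
= -3.3*sin(152) - 1.9*sin(38)
= -2.719


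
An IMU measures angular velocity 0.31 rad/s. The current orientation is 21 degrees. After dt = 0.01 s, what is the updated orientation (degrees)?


delta_theta = w * dt = 0.31 * 0.01 = 0.0031 rad
= 0.1776 deg
theta_new = 21 + 0.1776 = 21.1776 deg


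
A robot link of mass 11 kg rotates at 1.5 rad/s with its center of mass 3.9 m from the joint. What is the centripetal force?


F = m * omega^2 * r
= 11 * 1.5^2 * 3.9
= 11 * 2.25 * 3.9
= 96.525 N


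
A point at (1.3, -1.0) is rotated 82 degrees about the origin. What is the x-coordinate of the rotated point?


x' = x*cos(theta) - y*sin(theta)
cos(82 deg) = 0.1392, sin(82 deg) = 0.9903
x' = 1.3 * 0.1392 - -1.0 * 0.9903
= 0.1809 - -0.9903
= 1.1712


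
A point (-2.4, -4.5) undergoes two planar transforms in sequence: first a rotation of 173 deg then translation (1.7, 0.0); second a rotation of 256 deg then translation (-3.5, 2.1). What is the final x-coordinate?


After transform 1:
x1 = cos(173)*-2.4 - sin(173)*-4.5 + 1.7 = 4.6305
y1 = sin(173)*-2.4 + cos(173)*-4.5 + 0.0 = 4.174
After transform 2:
x2 = cos(256)*4.6305 - sin(256)*4.174 + -3.5
= -0.5702


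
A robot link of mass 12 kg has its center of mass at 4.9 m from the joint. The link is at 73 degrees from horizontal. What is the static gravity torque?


tau = m*g*L*cos(angle)
= 12 * 9.81 * 4.9 * cos(73 deg)
= 12 * 9.81 * 4.9 * 0.2924
= 168.6482 Nm


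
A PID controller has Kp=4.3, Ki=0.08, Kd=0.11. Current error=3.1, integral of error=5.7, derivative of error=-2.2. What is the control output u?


u = Kp*e + Ki*int(e) + Kd*de/dt
= 4.3*3.1 + 0.08*5.7 + 0.11*(-2.2)
= 13.33 + 0.456 + -0.242
= 13.544


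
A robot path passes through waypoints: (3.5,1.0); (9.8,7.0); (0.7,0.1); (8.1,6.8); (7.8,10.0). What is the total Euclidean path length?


Segment lengths:
  seg1 = sqrt((6.3)^2 + (6.0)^2) = 8.7
  seg2 = sqrt((-9.1)^2 + (-6.9)^2) = 11.4202
  seg3 = sqrt((7.4)^2 + (6.7)^2) = 9.9825
  seg4 = sqrt((-0.3)^2 + (3.2)^2) = 3.214
Total = 33.3167


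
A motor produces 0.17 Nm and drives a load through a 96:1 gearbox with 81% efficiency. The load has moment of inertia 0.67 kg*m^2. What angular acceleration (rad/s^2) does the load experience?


tau_out = tau_motor * N * eta
= 0.17 * 96 * 0.81 = 13.2192 Nm
alpha = tau_out / I = 13.2192 / 0.67
= 19.7301 rad/s^2


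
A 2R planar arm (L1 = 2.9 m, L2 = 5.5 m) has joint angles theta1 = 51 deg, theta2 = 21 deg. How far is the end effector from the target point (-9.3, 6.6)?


End effector via forward kinematics:
x = L1*cos(t1) + L2*cos(t1+t2) = 3.5246
y = L1*sin(t1) + L2*sin(t1+t2) = 7.4845
Distance to target:
d = sqrt((-9.3 - 3.5246)^2 + (6.6 - 7.4845)^2)
= sqrt(164.4709 + 0.7824)
= 12.8551 m


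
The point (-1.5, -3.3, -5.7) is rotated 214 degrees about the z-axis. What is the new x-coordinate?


Rotation about z-axis: x' = x*cos(theta) - y*sin(theta)
= -1.5 * -0.829 - -3.3 * -0.5592
= -0.6018


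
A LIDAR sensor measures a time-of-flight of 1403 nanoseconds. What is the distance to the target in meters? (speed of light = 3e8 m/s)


tof = 1403 ns = 1.403e-06 s
dist = c * tof / 2
= 3e8 * 1.403e-06 / 2
= 210.45 m
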